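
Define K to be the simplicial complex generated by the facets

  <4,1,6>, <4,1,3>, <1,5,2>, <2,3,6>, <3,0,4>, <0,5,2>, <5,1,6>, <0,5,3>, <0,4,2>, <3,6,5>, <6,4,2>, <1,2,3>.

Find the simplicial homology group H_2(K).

K has 7 vertices, 18 edges, 12 triangles.
rank ∂_2 = 12, rank ∂_3 = 0 ⇒ b_2 = 12 − 12 − 0 = 0. So H_2 = 0.

H_2 ≅ 0.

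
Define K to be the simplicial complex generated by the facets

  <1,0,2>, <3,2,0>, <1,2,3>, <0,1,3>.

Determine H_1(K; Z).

Order the vertices as 0 < 1 < 2 < 3. Listing each simplex with vertices in this order, K has dimension 2 with simplices:

  0-simplices (4): [0], [1], [2], [3]
  1-simplices (6): [0,1], [0,2], [0,3], [1,2], [1,3], [2,3]
  2-simplices (4): [0,1,2], [0,1,3], [0,2,3], [1,2,3]

giving chain groups C_0 ≅ Z^4, C_1 ≅ Z^6, C_2 ≅ Z^4.

The boundary map ∂_1: C_1 → C_0 maps an edge to its endpoints' difference, ∂[p,q] = q − p. For instance
  ∂[0,3] = [3] − [0].
The 4×6 boundary matrix has rank 3 and Smith normal form diag(1,1,1).

The boundary map ∂_2: C_2 → C_1 maps a triangle to the signed sum of its edges. For instance
  ∂[0,2,3] = [2,3] − [0,3] + [0,2],
  ∂[0,1,3] = [1,3] − [0,3] + [0,1].
As a 6×4 matrix over Z this has rank 3, with invariant factors (1,1,1).

Computing H_k = (kernel of ∂_k) / (image of ∂_{k+1}):

  H_1: rank ker ∂_1 − rank ∂_2 = (6 − 3) − 3 = 0, and the invariant factors of ∂_2 are all 1, so H_1 = 0.

(K is a triangulation of the 2-sphere S^2.)

H_1 ≅ 0.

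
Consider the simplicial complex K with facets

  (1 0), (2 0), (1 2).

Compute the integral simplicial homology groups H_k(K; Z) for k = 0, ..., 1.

Order the vertices as 0 < 1 < 2. Listing each simplex with vertices in this order, K has dimension 1 with simplices:

  0-simplices (3): [0], [1], [2]
  1-simplices (3): [0,1], [0,2], [1,2]

Hence C_0 ≅ Z^3, C_1 ≅ Z^3.

∂_1: C_1 → C_0 is given by ∂[p,q] = [q] − [p].
The 3×3 boundary matrix has rank 2 and Smith normal form diag(1,1).

Reading off H_k = ker ∂_k / im ∂_{k+1}:

  H_0: rank C_0 − rank ∂_1 = 3 − 2 = 1, and the invariant factors of ∂_1 are all 1, so H_0 ≅ Z.
  H_1: rank ker ∂_1 − rank ∂_2 = (3 − 2) − 0 = 1, and there is no ∂_2, so H_1 ≅ Z.

(K is a triangulation of the circle S^1.)

H_0 = Z,  H_1 = Z.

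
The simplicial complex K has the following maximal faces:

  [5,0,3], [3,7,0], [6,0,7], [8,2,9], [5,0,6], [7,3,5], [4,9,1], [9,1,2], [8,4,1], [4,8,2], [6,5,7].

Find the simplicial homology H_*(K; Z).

We work with the vertex ordering 0 < 1 < 2 < 3 < 4 < 5 < 6 < 7 < 8 < 9. The simplices of K, each written with vertices in increasing order, are:

  0-simplices (10): [0], [1], [2], [3], [4], [5], [6], [7], [8], [9]
  1-simplices (19): [0,3], [0,5], [0,6], [0,7], [1,2], [1,4], [1,8], [1,9], [2,4], [2,8], [2,9], [3,5], [3,7], [4,8], [4,9], [5,6], [5,7], [6,7], [8,9]
  2-simplices (11): [0,3,5], [0,3,7], [0,5,6], [0,6,7], [1,2,9], [1,4,8], [1,4,9], [2,4,8], [2,8,9], [3,5,7], [5,6,7]

Hence C_0 ≅ Z^10, C_1 ≅ Z^19, C_2 ≅ Z^11.

Boundary ∂_1: C_1 → C_0 maps an edge to its endpoints' difference, ∂[p,q] = q − p.
As a 10×19 matrix over Z this has rank 8, with invariant factors (1,1,1,1,1,1,1,1).

The boundary map ∂_2: C_2 → C_1 maps a triangle to the signed sum of its edges. For instance
  ∂[1,4,8] = [4,8] − [1,8] + [1,4],
  ∂[0,3,5] = [3,5] − [0,5] + [0,3].
The 19×11 boundary matrix has rank 10 and Smith normal form diag(1,1,1,1,1,1,1,1,1,1).

From H_k ≅ ker(∂_k) / im(∂_{k+1}) we obtain:

  H_0: rank C_0 − rank ∂_1 = 10 − 8 = 2, and the invariant factors of ∂_1 are all 1, so H_0 = Z^2.
  H_1: rank ker ∂_1 − rank ∂_2 = (19 − 8) − 10 = 1, and the invariant factors of ∂_2 are all 1, so H_1 = Z.
  H_2: rank ker ∂_2 − rank ∂_3 = (11 − 10) − 0 = 1, and there is no ∂_3, so H_2 = Z.

(K is a triangulation of the disjoint union of the Möbius band and the 2-sphere S^2.)

H_0 = Z^2,  H_1 = Z,  H_2 = Z.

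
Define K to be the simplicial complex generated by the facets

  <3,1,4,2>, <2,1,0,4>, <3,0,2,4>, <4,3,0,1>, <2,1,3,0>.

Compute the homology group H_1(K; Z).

H_1 ≅ 0.

Order the vertices as 0 < 1 < 2 < 3 < 4. Listing each simplex with vertices in this order, K has dimension 3 with simplices:

  0-simplices (5): [0], [1], [2], [3], [4]
  1-simplices (10): [0,1], [0,2], [0,3], [0,4], [1,2], [1,3], [1,4], [2,3], [2,4], [3,4]
  2-simplices (10): [0,1,2], [0,1,3], [0,1,4], [0,2,3], [0,2,4], [0,3,4], [1,2,3], [1,2,4], [1,3,4], [2,3,4]
  3-simplices (5): [0,1,2,3], [0,1,2,4], [0,1,3,4], [0,2,3,4], [1,2,3,4]

Hence C_0 ≅ Z^5, C_1 ≅ Z^10, C_2 ≅ Z^10, C_3 ≅ Z^5.

Boundary ∂_1: C_1 → C_0 maps an edge to its endpoints' difference, ∂[p,q] = q − p. For instance
  ∂[0,2] = [2] − [0].
The resulting 5×10 matrix has rank 4, and its Smith normal form has invariant factors (1,1,1,1).

∂_2: C_2 → C_1 maps a triangle to the signed sum of its edges. For instance
  ∂[1,3,4] = [3,4] − [1,4] + [1,3],
  ∂[0,1,3] = [1,3] − [0,3] + [0,1].
The 10×10 boundary matrix has rank 6 and Smith normal form diag(1,1,1,1,1,1).

The boundary map ∂_3: C_3 → C_2 sends each 3-simplex σ to the alternating sum Σ_i (−1)^i (σ with its i-th vertex removed). For instance
  ∂[1,2,3,4] = [2,3,4] − [1,3,4] + [1,2,4] − [1,2,3],
  ∂[0,1,2,4] = [1,2,4] − [0,2,4] + [0,1,4] − [0,1,2].
This gives a 10×5 integer matrix of rank 4; reducing to Smith normal form yields diagonal entries (1,1,1,1).

Now H_k = ker ∂_k / im ∂_{k+1}, so:

  H_1: rank ker ∂_1 − rank ∂_2 = (10 − 4) − 6 = 0, and the invariant factors of ∂_2 are all 1, so H_1 = 0.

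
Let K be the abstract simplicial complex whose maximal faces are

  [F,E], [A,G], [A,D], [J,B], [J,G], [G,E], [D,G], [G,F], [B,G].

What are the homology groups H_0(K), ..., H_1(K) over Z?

K has 7 vertices, 9 edges.
rank ∂_0 = 0, rank ∂_1 = 6 ⇒ b_0 = 7 − 0 − 6 = 1; all invariant factors of ∂_1 are 1 so no torsion. So H_0 = Z.
rank ∂_1 = 6, rank ∂_2 = 0 ⇒ b_1 = 9 − 6 − 0 = 3. So H_1 = Z^3.

H_0 ≅ Z,  H_1 ≅ Z^3.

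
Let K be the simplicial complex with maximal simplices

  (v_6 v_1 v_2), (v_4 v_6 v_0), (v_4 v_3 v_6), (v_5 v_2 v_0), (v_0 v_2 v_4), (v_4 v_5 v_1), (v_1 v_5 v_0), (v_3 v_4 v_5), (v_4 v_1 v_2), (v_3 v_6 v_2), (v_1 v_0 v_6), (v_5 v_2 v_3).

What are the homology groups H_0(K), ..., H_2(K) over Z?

H_0 ≅ Z,  H_1 ≅ Z/2,  H_2 = 0.

We work with the vertex ordering v_0 < v_1 < v_2 < v_3 < v_4 < v_5 < v_6. The simplices of K, each written with vertices in increasing order, are:

  0-simplices (7): [v_0], [v_1], [v_2], [v_3], [v_4], [v_5], [v_6]
  1-simplices (18): (18 of them)
  2-simplices (12): (12 of them)

giving chain groups C_0 ≅ Z^7, C_1 ≅ Z^18, C_2 ≅ Z^12.

∂_1: C_1 → C_0 sends each edge [p,q] (with p < q) to q − p.
As a 7×18 matrix over Z this has rank 6, with invariant factors (1,1,1,1,1,1).

Boundary ∂_2: C_2 → C_1 acts by ∂[p,q,r] = [q,r] − [p,r] + [p,q]. For instance
  ∂[v_3,v_4,v_6] = [v_4,v_6] − [v_3,v_6] + [v_3,v_4],
  ∂[v_0,v_2,v_4] = [v_2,v_4] − [v_0,v_4] + [v_0,v_2].
The 18×12 boundary matrix has rank 12 and Smith normal form diag(1,1,1,1,1,1,1,1,1,1,1,2).

Now H_k = ker ∂_k / im ∂_{k+1}, so:

  H_0: rank C_0 − rank ∂_1 = 7 − 6 = 1, and the invariant factors of ∂_1 are all 1, so H_0 ≅ Z.
  H_1: rank ker ∂_1 − rank ∂_2 = (18 − 6) − 12 = 0, and ∂_2 has invariant factor 2 > 1, so H_1 ≅ Z/2.
  H_2: rank ker ∂_2 − rank ∂_3 = (12 − 12) − 0 = 0, and there is no ∂_3, so H_2 ≅ 0.

As a check, the Euler characteristic is 7 − 18 + 12 = 1, which agrees with 1 − 0 + 0 = 1.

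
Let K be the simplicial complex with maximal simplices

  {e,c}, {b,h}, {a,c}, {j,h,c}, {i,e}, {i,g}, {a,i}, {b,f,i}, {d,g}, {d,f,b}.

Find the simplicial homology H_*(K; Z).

We work with the vertex ordering a < b < c < d < e < f < g < h < i < j. The simplices of K, each written with vertices in increasing order, are:

  0-simplices (10): a, b, c, d, e, f, g, h, i, j
  1-simplices (15): ac, ai, bd, bf, bh, bi, ce, ch, cj, df, dg, ei, fi, gi, hj
  2-simplices (3): bdf, bfi, chj

so the chain groups are C_0 ≅ Z^10, C_1 ≅ Z^15, C_2 ≅ Z^3.

The boundary map ∂_1: C_1 → C_0 is given by ∂[p,q] = [q] − [p]. For instance
  ∂ch = h − c.
The 10×15 boundary matrix has rank 9 and Smith normal form diag(1,1,1,1,1,1,1,1,1).

The boundary map ∂_2: C_2 → C_1 sends each 2-simplex [p,q,r] to [q,r] − [p,r] + [p,q]. For instance
  ∂bdf = df − bf + bd,
  ∂bfi = fi − bi + bf.
This gives a 15×3 integer matrix of rank 3; reducing to Smith normal form yields diagonal entries (1,1,1).

Now H_k = ker ∂_k / im ∂_{k+1}, so:

  H_0: rank C_0 − rank ∂_1 = 10 − 9 = 1, and the invariant factors of ∂_1 are all 1, so H_0 = Z.
  H_1: rank ker ∂_1 − rank ∂_2 = (15 − 9) − 3 = 3, and the invariant factors of ∂_2 are all 1, so H_1 = Z^3.
  H_2: rank ker ∂_2 − rank ∂_3 = (3 − 3) − 0 = 0, and there is no ∂_3, so H_2 = 0.

As a check, the Euler characteristic is 10 − 15 + 3 = -2, which agrees with 1 − 3 + 0 = -2.

H_0 = Z,  H_1 = Z^3,  H_2 = 0.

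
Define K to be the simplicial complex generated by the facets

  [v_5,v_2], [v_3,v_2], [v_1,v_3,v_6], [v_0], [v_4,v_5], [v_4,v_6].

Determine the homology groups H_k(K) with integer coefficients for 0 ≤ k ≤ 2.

H_0 ≅ Z^2,  H_1 ≅ Z,  H_2 = 0.

Take the total order v_0 < v_1 < v_2 < v_3 < v_4 < v_5 < v_6 on the vertex set. Then K (dimension 2) consists of the simplices:

  0-simplices (7): [v_0], [v_1], [v_2], [v_3], [v_4], [v_5], [v_6]
  1-simplices (7): [v_1,v_3], [v_1,v_6], [v_2,v_3], [v_2,v_5], [v_3,v_6], [v_4,v_5], [v_4,v_6]
  2-simplices (1): [v_1,v_3,v_6]

so the chain groups are C_0 ≅ Z^7, C_1 ≅ Z^7, C_2 ≅ Z^1.

∂_1: C_1 → C_0 sends each edge [p,q] (with p < q) to q − p. For instance
  ∂[v_4,v_6] = [v_6] − [v_4].
As a 7×7 matrix over Z this has rank 5, with invariant factors (1,1,1,1,1).

Boundary ∂_2: C_2 → C_1 acts by ∂[p,q,r] = [q,r] − [p,r] + [p,q]. For instance
  ∂[v_1,v_3,v_6] = [v_3,v_6] − [v_1,v_6] + [v_1,v_3].
The 7×1 boundary matrix has rank 1 and Smith normal form diag(1).

Reading off H_k = ker ∂_k / im ∂_{k+1}:

  H_0: rank C_0 − rank ∂_1 = 7 − 5 = 2, and the invariant factors of ∂_1 are all 1, so H_0 = Z^2.
  H_1: rank ker ∂_1 − rank ∂_2 = (7 − 5) − 1 = 1, and the invariant factors of ∂_2 are all 1, so H_1 = Z.
  H_2: rank ker ∂_2 − rank ∂_3 = (1 − 1) − 0 = 0, and there is no ∂_3, so H_2 = 0.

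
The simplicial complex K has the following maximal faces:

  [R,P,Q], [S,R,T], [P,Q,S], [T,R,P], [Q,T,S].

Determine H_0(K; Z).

Fix the vertex order P < Q < R < S < T and write every simplex with vertices in increasing order. Then dim K = 2 and the simplices of K are:

  0-simplices (5): P, Q, R, S, T
  1-simplices (10): PQ, PR, PS, PT, QR, QS, QT, RS, RT, ST
  2-simplices (5): PQR, PQS, PRT, QST, RST

so the chain groups are C_0 ≅ Z^5, C_1 ≅ Z^10, C_2 ≅ Z^5.

∂_1: C_1 → C_0 maps an edge to its endpoints' difference, ∂[p,q] = q − p. For instance
  ∂PS = S − P.
As a 5×10 matrix over Z this has rank 4, with invariant factors (1,1,1,1).

The boundary map ∂_2: C_2 → C_1 maps a triangle to the signed sum of its edges. For instance
  ∂QST = ST − QT + QS,
  ∂PRT = RT − PT + PR.
As a 10×5 matrix over Z this has rank 5, with invariant factors (1,1,1,1,1).

From H_k ≅ ker(∂_k) / im(∂_{k+1}) we obtain:

  H_0: rank C_0 − rank ∂_1 = 5 − 4 = 1, and the invariant factors of ∂_1 are all 1, so H_0 ≅ Z.

H_0 ≅ Z.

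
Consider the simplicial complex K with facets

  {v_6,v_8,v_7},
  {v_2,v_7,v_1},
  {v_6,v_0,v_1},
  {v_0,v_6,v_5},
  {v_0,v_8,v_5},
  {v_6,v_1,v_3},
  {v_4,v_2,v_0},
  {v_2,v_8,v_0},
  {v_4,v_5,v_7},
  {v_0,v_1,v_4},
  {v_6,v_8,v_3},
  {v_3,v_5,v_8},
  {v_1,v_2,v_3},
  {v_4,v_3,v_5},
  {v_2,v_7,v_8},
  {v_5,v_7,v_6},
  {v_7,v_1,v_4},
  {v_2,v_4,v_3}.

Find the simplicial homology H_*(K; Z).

H_0 ≅ Z,  H_1 ≅ Z ⊕ Z/2,  H_2 = 0.

Take the total order v_0 < v_1 < v_2 < v_3 < v_4 < v_5 < v_6 < v_7 < v_8 on the vertex set. Then K (dimension 2) consists of the simplices:

  0-simplices (9): [v_0], [v_1], [v_2], [v_3], [v_4], [v_5], [v_6], [v_7], [v_8]
  1-simplices (27): (27 of them)
  2-simplices (18): (18 of them)

so the chain groups are C_0 ≅ Z^9, C_1 ≅ Z^27, C_2 ≅ Z^18.

Boundary ∂_1: C_1 → C_0 is given by ∂[p,q] = [q] − [p].
The resulting 9×27 matrix has rank 8, and its Smith normal form has invariant factors (1,1,1,1,1,1,1,1).

The boundary map ∂_2: C_2 → C_1 sends each 2-simplex [p,q,r] to [q,r] − [p,r] + [p,q]. For instance
  ∂[v_1,v_3,v_6] = [v_3,v_6] − [v_1,v_6] + [v_1,v_3],
  ∂[v_0,v_2,v_8] = [v_2,v_8] − [v_0,v_8] + [v_0,v_2].
The 27×18 boundary matrix has rank 18 and Smith normal form diag(1,1,1,1,1,1,1,1,1,1,1,1,1,1,1,1,1,2).

Computing H_k = (kernel of ∂_k) / (image of ∂_{k+1}):

  H_0: rank C_0 − rank ∂_1 = 9 − 8 = 1, and the invariant factors of ∂_1 are all 1, so H_0 = Z.
  H_1: rank ker ∂_1 − rank ∂_2 = (27 − 8) − 18 = 1, and ∂_2 has invariant factor 2 > 1, so H_1 = Z ⊕ Z/2.
  H_2: rank ker ∂_2 − rank ∂_3 = (18 − 18) − 0 = 0, and there is no ∂_3, so H_2 = 0.

As a check, the Euler characteristic is 9 − 27 + 18 = 0, which agrees with 1 − 1 + 0 = 0.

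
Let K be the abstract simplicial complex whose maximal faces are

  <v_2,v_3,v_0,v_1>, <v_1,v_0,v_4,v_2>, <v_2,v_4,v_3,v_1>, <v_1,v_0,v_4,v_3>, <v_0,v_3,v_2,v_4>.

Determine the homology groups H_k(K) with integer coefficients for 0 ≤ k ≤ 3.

Take the total order v_0 < v_1 < v_2 < v_3 < v_4 on the vertex set. Then K (dimension 3) consists of the simplices:

  0-simplices (5): [v_0], [v_1], [v_2], [v_3], [v_4]
  1-simplices (10): [v_0,v_1], [v_0,v_2], [v_0,v_3], [v_0,v_4], [v_1,v_2], [v_1,v_3], [v_1,v_4], [v_2,v_3], [v_2,v_4], [v_3,v_4]
  2-simplices (10): [v_0,v_1,v_2], [v_0,v_1,v_3], [v_0,v_1,v_4], [v_0,v_2,v_3], [v_0,v_2,v_4], [v_0,v_3,v_4], [v_1,v_2,v_3], [v_1,v_2,v_4], [v_1,v_3,v_4], [v_2,v_3,v_4]
  3-simplices (5): [v_0,v_1,v_2,v_3], [v_0,v_1,v_2,v_4], [v_0,v_1,v_3,v_4], [v_0,v_2,v_3,v_4], [v_1,v_2,v_3,v_4]

so the chain groups are C_0 ≅ Z^5, C_1 ≅ Z^10, C_2 ≅ Z^10, C_3 ≅ Z^5.

The boundary map ∂_1: C_1 → C_0 maps an edge to its endpoints' difference, ∂[p,q] = q − p.
The 5×10 boundary matrix has rank 4 and Smith normal form diag(1,1,1,1).

The boundary map ∂_2: C_2 → C_1 maps a triangle to the signed sum of its edges. For instance
  ∂[v_0,v_1,v_2] = [v_1,v_2] − [v_0,v_2] + [v_0,v_1],
  ∂[v_1,v_2,v_4] = [v_2,v_4] − [v_1,v_4] + [v_1,v_2].
The resulting 10×10 matrix has rank 6, and its Smith normal form has invariant factors (1,1,1,1,1,1).

The boundary map ∂_3: C_3 → C_2 sends each 3-simplex σ to the alternating sum Σ_i (−1)^i (σ with its i-th vertex removed). For instance
  ∂[v_1,v_2,v_3,v_4] = [v_2,v_3,v_4] − [v_1,v_3,v_4] + [v_1,v_2,v_4] − [v_1,v_2,v_3],
  ∂[v_0,v_1,v_2,v_3] = [v_1,v_2,v_3] − [v_0,v_2,v_3] + [v_0,v_1,v_3] − [v_0,v_1,v_2].
The resulting 10×5 matrix has rank 4, and its Smith normal form has invariant factors (1,1,1,1).

From H_k ≅ ker(∂_k) / im(∂_{k+1}) we obtain:

  H_0: rank C_0 − rank ∂_1 = 5 − 4 = 1, and the invariant factors of ∂_1 are all 1, so H_0 ≅ Z.
  H_1: rank ker ∂_1 − rank ∂_2 = (10 − 4) − 6 = 0, and the invariant factors of ∂_2 are all 1, so H_1 ≅ 0.
  H_2: rank ker ∂_2 − rank ∂_3 = (10 − 6) − 4 = 0, and the invariant factors of ∂_3 are all 1, so H_2 ≅ 0.
  H_3: rank ker ∂_3 − rank ∂_4 = (5 − 4) − 0 = 1, and there is no ∂_4, so H_3 ≅ Z.

As a check, the Euler characteristic is 5 − 10 + 10 − 5 = 0, which agrees with 1 − 0 + 0 − 1 = 0.

H_0 = Z,  H_1 = 0,  H_2 = 0,  H_3 = Z.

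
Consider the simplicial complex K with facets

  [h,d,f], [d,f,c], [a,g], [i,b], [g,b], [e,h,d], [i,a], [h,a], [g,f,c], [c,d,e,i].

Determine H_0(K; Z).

Take the total order a < b < c < d < e < f < g < h < i on the vertex set. Then K (dimension 3) consists of the simplices:

  0-simplices (9): a, b, c, d, e, f, g, h, i
  1-simplices (18): ag, ah, ai, bg, bi, cd, ce, cf, cg, ci, de, df, dh, di, eh, ei, fg, fh
  2-simplices (8): cde, cdf, cdi, cei, cfg, deh, dei, dfh
  3-simplices (1): cdei

so the chain groups are C_0 ≅ Z^9, C_1 ≅ Z^18, C_2 ≅ Z^8, C_3 ≅ Z^1.

Boundary ∂_1: C_1 → C_0 maps an edge to its endpoints' difference, ∂[p,q] = q − p. For instance
  ∂bi = i − b.
This gives a 9×18 integer matrix of rank 8; reducing to Smith normal form yields diagonal entries (1,1,1,1,1,1,1,1).

∂_2: C_2 → C_1 sends each 2-simplex [p,q,r] to [q,r] − [p,r] + [p,q]. For instance
  ∂cei = ei − ci + ce,
  ∂dfh = fh − dh + df.
As a 18×8 matrix over Z this has rank 7, with invariant factors (1,1,1,1,1,1,1).

∂_3: C_3 → C_2 sends each 3-simplex σ to the alternating sum Σ_i (−1)^i (σ with its i-th vertex removed). For instance
  ∂cdei = dei − cei + cdi − cde.
The resulting 8×1 matrix has rank 1, and its Smith normal form has invariant factors (1).

Computing H_k = (kernel of ∂_k) / (image of ∂_{k+1}):

  H_0: rank C_0 − rank ∂_1 = 9 − 8 = 1, and the invariant factors of ∂_1 are all 1, so H_0 = Z.

H_0 ≅ Z.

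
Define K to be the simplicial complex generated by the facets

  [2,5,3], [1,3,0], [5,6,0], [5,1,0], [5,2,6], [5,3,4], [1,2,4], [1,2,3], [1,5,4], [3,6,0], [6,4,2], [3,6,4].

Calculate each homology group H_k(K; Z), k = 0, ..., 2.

H_0 ≅ Z,  H_1 ≅ Z_2,  H_2 = 0.

Take the total order 0 < 1 < 2 < 3 < 4 < 5 < 6 on the vertex set. Then K (dimension 2) consists of the simplices:

  0-simplices (7): [0], [1], [2], [3], [4], [5], [6]
  1-simplices (18): [0,1], [0,3], [0,5], [0,6], [1,2], [1,3], [1,4], [1,5], [2,3], [2,4], [2,5], [2,6], [3,4], [3,5], [3,6], [4,5], [4,6], [5,6]
  2-simplices (12): [0,1,3], [0,1,5], [0,3,6], [0,5,6], [1,2,3], [1,2,4], [1,4,5], [2,3,5], [2,4,6], [2,5,6], [3,4,5], [3,4,6]

Hence C_0 ≅ Z^7, C_1 ≅ Z^18, C_2 ≅ Z^12.

∂_1: C_1 → C_0 sends each edge [p,q] (with p < q) to q − p. For instance
  ∂[1,3] = [3] − [1].
The 7×18 boundary matrix has rank 6 and Smith normal form diag(1,1,1,1,1,1).

The boundary map ∂_2: C_2 → C_1 maps a triangle to the signed sum of its edges. For instance
  ∂[3,4,5] = [4,5] − [3,5] + [3,4],
  ∂[2,5,6] = [5,6] − [2,6] + [2,5].
The 18×12 boundary matrix has rank 12 and Smith normal form diag(1,1,1,1,1,1,1,1,1,1,1,2).

From H_k ≅ ker(∂_k) / im(∂_{k+1}) we obtain:

  H_0: rank C_0 − rank ∂_1 = 7 − 6 = 1, and the invariant factors of ∂_1 are all 1, so H_0 = Z.
  H_1: rank ker ∂_1 − rank ∂_2 = (18 − 6) − 12 = 0, and ∂_2 has invariant factor 2 > 1, so H_1 = Z_2.
  H_2: rank ker ∂_2 − rank ∂_3 = (12 − 12) − 0 = 0, and there is no ∂_3, so H_2 = 0.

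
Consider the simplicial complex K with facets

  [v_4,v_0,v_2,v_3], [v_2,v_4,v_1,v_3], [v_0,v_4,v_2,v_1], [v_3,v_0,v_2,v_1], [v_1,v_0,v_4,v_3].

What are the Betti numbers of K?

Order the vertices as v_0 < v_1 < v_2 < v_3 < v_4. Listing each simplex with vertices in this order, K has dimension 3 with simplices:

  0-simplices (5): [v_0], [v_1], [v_2], [v_3], [v_4]
  1-simplices (10): [v_0,v_1], [v_0,v_2], [v_0,v_3], [v_0,v_4], [v_1,v_2], [v_1,v_3], [v_1,v_4], [v_2,v_3], [v_2,v_4], [v_3,v_4]
  2-simplices (10): [v_0,v_1,v_2], [v_0,v_1,v_3], [v_0,v_1,v_4], [v_0,v_2,v_3], [v_0,v_2,v_4], [v_0,v_3,v_4], [v_1,v_2,v_3], [v_1,v_2,v_4], [v_1,v_3,v_4], [v_2,v_3,v_4]
  3-simplices (5): [v_0,v_1,v_2,v_3], [v_0,v_1,v_2,v_4], [v_0,v_1,v_3,v_4], [v_0,v_2,v_3,v_4], [v_1,v_2,v_3,v_4]

so the chain groups are C_0 ≅ Z^5, C_1 ≅ Z^10, C_2 ≅ Z^10, C_3 ≅ Z^5.

The boundary map ∂_1: C_1 → C_0 is given by ∂[p,q] = [q] − [p]. For instance
  ∂[v_2,v_4] = [v_4] − [v_2].
As a 5×10 matrix over Z this has rank 4, with invariant factors (1,1,1,1).

Boundary ∂_2: C_2 → C_1 maps a triangle to the signed sum of its edges. For instance
  ∂[v_0,v_2,v_3] = [v_2,v_3] − [v_0,v_3] + [v_0,v_2],
  ∂[v_0,v_3,v_4] = [v_3,v_4] − [v_0,v_4] + [v_0,v_3].
This gives a 10×10 integer matrix of rank 6; reducing to Smith normal form yields diagonal entries (1,1,1,1,1,1).

The boundary map ∂_3: C_3 → C_2 sends each 3-simplex σ to the alternating sum Σ_i (−1)^i (σ with its i-th vertex removed). For instance
  ∂[v_0,v_1,v_2,v_4] = [v_1,v_2,v_4] − [v_0,v_2,v_4] + [v_0,v_1,v_4] − [v_0,v_1,v_2],
  ∂[v_0,v_1,v_2,v_3] = [v_1,v_2,v_3] − [v_0,v_2,v_3] + [v_0,v_1,v_3] − [v_0,v_1,v_2].
As a 10×5 matrix over Z this has rank 4, with invariant factors (1,1,1,1).

From H_k ≅ ker(∂_k) / im(∂_{k+1}) we obtain:

  H_0: rank C_0 − rank ∂_1 = 5 − 4 = 1, and the invariant factors of ∂_1 are all 1, so H_0 = Z.
  H_1: rank ker ∂_1 − rank ∂_2 = (10 − 4) − 6 = 0, and the invariant factors of ∂_2 are all 1, so H_1 = 0.
  H_2: rank ker ∂_2 − rank ∂_3 = (10 − 6) − 4 = 0, and the invariant factors of ∂_3 are all 1, so H_2 = 0.
  H_3: rank ker ∂_3 − rank ∂_4 = (5 − 4) − 0 = 1, and there is no ∂_4, so H_3 = Z.

Hence the Betti numbers are b_0 = 1, b_1 = 0, b_2 = 0, b_3 = 1.

b_0 = 1, b_1 = 0, b_2 = 0, b_3 = 1.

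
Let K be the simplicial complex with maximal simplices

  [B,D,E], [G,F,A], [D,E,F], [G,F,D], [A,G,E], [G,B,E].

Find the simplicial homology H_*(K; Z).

Order the vertices as A < B < D < E < F < G. Listing each simplex with vertices in this order, K has dimension 2 with simplices:

  0-simplices (6): A, B, D, E, F, G
  1-simplices (12): AE, AF, AG, BD, BE, BG, DE, DF, DG, EF, EG, FG
  2-simplices (6): AEG, AFG, BDE, BEG, DEF, DFG

giving chain groups C_0 ≅ Z^6, C_1 ≅ Z^12, C_2 ≅ Z^6.

∂_1: C_1 → C_0 maps an edge to its endpoints' difference, ∂[p,q] = q − p. For instance
  ∂EG = G − E.
This gives a 6×12 integer matrix of rank 5; reducing to Smith normal form yields diagonal entries (1,1,1,1,1).

The boundary map ∂_2: C_2 → C_1 maps a triangle to the signed sum of its edges. For instance
  ∂DFG = FG − DG + DF,
  ∂BEG = EG − BG + BE.
The resulting 12×6 matrix has rank 6, and its Smith normal form has invariant factors (1,1,1,1,1,1).

Reading off H_k = ker ∂_k / im ∂_{k+1}:

  H_0: rank C_0 − rank ∂_1 = 6 − 5 = 1, and the invariant factors of ∂_1 are all 1, so H_0 = Z.
  H_1: rank ker ∂_1 − rank ∂_2 = (12 − 5) − 6 = 1, and the invariant factors of ∂_2 are all 1, so H_1 = Z.
  H_2: rank ker ∂_2 − rank ∂_3 = (6 − 6) − 0 = 0, and there is no ∂_3, so H_2 = 0.

H_0 ≅ Z,  H_1 ≅ Z,  H_2 = 0.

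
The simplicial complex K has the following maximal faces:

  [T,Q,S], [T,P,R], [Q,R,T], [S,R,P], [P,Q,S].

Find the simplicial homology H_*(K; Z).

Order the vertices as P < Q < R < S < T. Listing each simplex with vertices in this order, K has dimension 2 with simplices:

  0-simplices (5): P, Q, R, S, T
  1-simplices (10): PQ, PR, PS, PT, QR, QS, QT, RS, RT, ST
  2-simplices (5): PQS, PRS, PRT, QRT, QST

so the chain groups are C_0 ≅ Z^5, C_1 ≅ Z^10, C_2 ≅ Z^5.

∂_1: C_1 → C_0 is given by ∂[p,q] = [q] − [p]. For instance
  ∂ST = T − S.
This gives a 5×10 integer matrix of rank 4; reducing to Smith normal form yields diagonal entries (1,1,1,1).

∂_2: C_2 → C_1 sends each 2-simplex [p,q,r] to [q,r] − [p,r] + [p,q]. For instance
  ∂PQS = QS − PS + PQ,
  ∂PRS = RS − PS + PR.
This gives a 10×5 integer matrix of rank 5; reducing to Smith normal form yields diagonal entries (1,1,1,1,1).

Reading off H_k = ker ∂_k / im ∂_{k+1}:

  H_0: rank C_0 − rank ∂_1 = 5 − 4 = 1, and the invariant factors of ∂_1 are all 1, so H_0 ≅ Z.
  H_1: rank ker ∂_1 − rank ∂_2 = (10 − 4) − 5 = 1, and the invariant factors of ∂_2 are all 1, so H_1 ≅ Z.
  H_2: rank ker ∂_2 − rank ∂_3 = (5 − 5) − 0 = 0, and there is no ∂_3, so H_2 ≅ 0.

H_0 ≅ Z,  H_1 ≅ Z,  H_2 = 0.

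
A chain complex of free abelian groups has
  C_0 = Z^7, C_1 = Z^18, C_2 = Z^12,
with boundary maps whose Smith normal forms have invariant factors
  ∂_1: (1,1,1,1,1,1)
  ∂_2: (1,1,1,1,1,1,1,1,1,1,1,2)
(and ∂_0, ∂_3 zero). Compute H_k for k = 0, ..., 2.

H_0 = Z,  H_1 = Z/2Z,  H_2 = 0.

H_0: b_0 = 7 − 0 − 6 = 1; torsion from ∂_1 factors > 1: none. So H_0 = Z.
H_1: b_1 = 18 − 6 − 12 = 0; torsion from ∂_2 factors > 1: [2]. So H_1 = Z/2Z.
H_2: b_2 = 12 − 12 − 0 = 0; torsion from ∂_3 factors > 1: none. So H_2 = 0.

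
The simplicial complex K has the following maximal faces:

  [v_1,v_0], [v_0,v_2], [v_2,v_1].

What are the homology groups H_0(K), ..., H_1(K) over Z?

Fix the vertex order v_0 < v_1 < v_2 and write every simplex with vertices in increasing order. Then dim K = 1 and the simplices of K are:

  0-simplices (3): [v_0], [v_1], [v_2]
  1-simplices (3): [v_0,v_1], [v_0,v_2], [v_1,v_2]

so the chain groups are C_0 ≅ Z^3, C_1 ≅ Z^3.

Boundary ∂_1: C_1 → C_0 maps an edge to its endpoints' difference, ∂[p,q] = q − p. For instance
  ∂[v_0,v_2] = [v_2] − [v_0].
The resulting 3×3 matrix has rank 2, and its Smith normal form has invariant factors (1,1).

Reading off H_k = ker ∂_k / im ∂_{k+1}:

  H_0: rank C_0 − rank ∂_1 = 3 − 2 = 1, and the invariant factors of ∂_1 are all 1, so H_0 = Z.
  H_1: rank ker ∂_1 − rank ∂_2 = (3 − 2) − 0 = 1, and there is no ∂_2, so H_1 = Z.

As a check, the Euler characteristic is 3 − 3 = 0, which agrees with 1 − 1 = 0.

H_0 ≅ Z,  H_1 ≅ Z.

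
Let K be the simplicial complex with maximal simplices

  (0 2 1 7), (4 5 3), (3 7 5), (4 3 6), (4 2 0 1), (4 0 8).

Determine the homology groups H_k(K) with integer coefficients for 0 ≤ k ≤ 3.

H_0 ≅ Z,  H_1 ≅ Z,  H_2 = 0,  H_3 = 0.

Fix the vertex order 0 < 1 < 2 < 3 < 4 < 5 < 6 < 7 < 8 and write every simplex with vertices in increasing order. Then dim K = 3 and the simplices of K are:

  0-simplices (9): [0], [1], [2], [3], [4], [5], [6], [7], [8]
  1-simplices (18): [0,1], [0,2], [0,4], [0,7], [0,8], [1,2], [1,4], [1,7], [2,4], [2,7], [3,4], [3,5], [3,6], [3,7], [4,5], [4,6], [4,8], [5,7]
  2-simplices (11): [0,1,2], [0,1,4], [0,1,7], [0,2,4], [0,2,7], [0,4,8], [1,2,4], [1,2,7], [3,4,5], [3,4,6], [3,5,7]
  3-simplices (2): [0,1,2,4], [0,1,2,7]

Hence C_0 ≅ Z^9, C_1 ≅ Z^18, C_2 ≅ Z^11, C_3 ≅ Z^2.

The boundary map ∂_1: C_1 → C_0 sends each edge [p,q] (with p < q) to q − p. For instance
  ∂[1,4] = [4] − [1].
The resulting 9×18 matrix has rank 8, and its Smith normal form has invariant factors (1,1,1,1,1,1,1,1).

∂_2: C_2 → C_1 maps a triangle to the signed sum of its edges. For instance
  ∂[0,2,4] = [2,4] − [0,4] + [0,2],
  ∂[0,2,7] = [2,7] − [0,7] + [0,2].
The 18×11 boundary matrix has rank 9 and Smith normal form diag(1,1,1,1,1,1,1,1,1).

Boundary ∂_3: C_3 → C_2 sends each 3-simplex σ to the alternating sum Σ_i (−1)^i (σ with its i-th vertex removed). For instance
  ∂[0,1,2,7] = [1,2,7] − [0,2,7] + [0,1,7] − [0,1,2],
  ∂[0,1,2,4] = [1,2,4] − [0,2,4] + [0,1,4] − [0,1,2].
This gives a 11×2 integer matrix of rank 2; reducing to Smith normal form yields diagonal entries (1,1).

Reading off H_k = ker ∂_k / im ∂_{k+1}:

  H_0: rank C_0 − rank ∂_1 = 9 − 8 = 1, and the invariant factors of ∂_1 are all 1, so H_0 = Z.
  H_1: rank ker ∂_1 − rank ∂_2 = (18 − 8) − 9 = 1, and the invariant factors of ∂_2 are all 1, so H_1 = Z.
  H_2: rank ker ∂_2 − rank ∂_3 = (11 − 9) − 2 = 0, and the invariant factors of ∂_3 are all 1, so H_2 = 0.
  H_3: rank ker ∂_3 − rank ∂_4 = (2 − 2) − 0 = 0, and there is no ∂_4, so H_3 = 0.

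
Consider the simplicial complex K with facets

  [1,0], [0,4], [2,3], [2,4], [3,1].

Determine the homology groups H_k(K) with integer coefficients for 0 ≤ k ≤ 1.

H_0 ≅ Z,  H_1 ≅ Z.

K has 5 vertices, 5 edges.
rank ∂_0 = 0, rank ∂_1 = 4 ⇒ b_0 = 5 − 0 − 4 = 1; all invariant factors of ∂_1 are 1 so no torsion. So H_0 = Z.
rank ∂_1 = 4, rank ∂_2 = 0 ⇒ b_1 = 5 − 4 − 0 = 1. So H_1 = Z.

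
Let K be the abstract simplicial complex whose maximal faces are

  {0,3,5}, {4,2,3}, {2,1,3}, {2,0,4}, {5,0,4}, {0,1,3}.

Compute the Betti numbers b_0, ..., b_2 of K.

b_0 = 1, b_1 = 1, b_2 = 0.

Take the total order 0 < 1 < 2 < 3 < 4 < 5 on the vertex set. Then K (dimension 2) consists of the simplices:

  0-simplices (6): [0], [1], [2], [3], [4], [5]
  1-simplices (12): [0,1], [0,2], [0,3], [0,4], [0,5], [1,2], [1,3], [2,3], [2,4], [3,4], [3,5], [4,5]
  2-simplices (6): [0,1,3], [0,2,4], [0,3,5], [0,4,5], [1,2,3], [2,3,4]

so the chain groups are C_0 ≅ Z^6, C_1 ≅ Z^12, C_2 ≅ Z^6.

The boundary map ∂_1: C_1 → C_0 sends each edge [p,q] (with p < q) to q − p. For instance
  ∂[3,4] = [4] − [3].
This gives a 6×12 integer matrix of rank 5; reducing to Smith normal form yields diagonal entries (1,1,1,1,1).

∂_2: C_2 → C_1 maps a triangle to the signed sum of its edges. For instance
  ∂[0,1,3] = [1,3] − [0,3] + [0,1],
  ∂[1,2,3] = [2,3] − [1,3] + [1,2].
The 12×6 boundary matrix has rank 6 and Smith normal form diag(1,1,1,1,1,1).

Now H_k = ker ∂_k / im ∂_{k+1}, so:

  H_0: rank C_0 − rank ∂_1 = 6 − 5 = 1, and the invariant factors of ∂_1 are all 1, so H_0 = Z.
  H_1: rank ker ∂_1 − rank ∂_2 = (12 − 5) − 6 = 1, and the invariant factors of ∂_2 are all 1, so H_1 = Z.
  H_2: rank ker ∂_2 − rank ∂_3 = (6 − 6) − 0 = 0, and there is no ∂_3, so H_2 = 0.

Hence the Betti numbers are b_0 = 1, b_1 = 1, b_2 = 0.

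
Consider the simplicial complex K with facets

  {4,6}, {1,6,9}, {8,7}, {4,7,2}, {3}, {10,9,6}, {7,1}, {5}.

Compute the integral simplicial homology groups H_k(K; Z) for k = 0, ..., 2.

Fix the vertex order 1 < 2 < 3 < 4 < 5 < 6 < 7 < 8 < 9 < 10 and write every simplex with vertices in increasing order. Then dim K = 2 and the simplices of K are:

  0-simplices (10): [1], [2], [3], [4], [5], [6], [7], [8], [9], [10]
  1-simplices (11): [1,6], [1,7], [1,9], [2,4], [2,7], [4,6], [4,7], [6,9], [6,10], [7,8], [9,10]
  2-simplices (3): [1,6,9], [2,4,7], [6,9,10]

Hence C_0 ≅ Z^10, C_1 ≅ Z^11, C_2 ≅ Z^3.

The boundary map ∂_1: C_1 → C_0 sends each edge [p,q] (with p < q) to q − p. For instance
  ∂[6,9] = [9] − [6].
This gives a 10×11 integer matrix of rank 7; reducing to Smith normal form yields diagonal entries (1,1,1,1,1,1,1).

The boundary map ∂_2: C_2 → C_1 maps a triangle to the signed sum of its edges. For instance
  ∂[6,9,10] = [9,10] − [6,10] + [6,9],
  ∂[2,4,7] = [4,7] − [2,7] + [2,4].
The 11×3 boundary matrix has rank 3 and Smith normal form diag(1,1,1).

From H_k ≅ ker(∂_k) / im(∂_{k+1}) we obtain:

  H_0: rank C_0 − rank ∂_1 = 10 − 7 = 3, and the invariant factors of ∂_1 are all 1, so H_0 ≅ Z^3.
  H_1: rank ker ∂_1 − rank ∂_2 = (11 − 7) − 3 = 1, and the invariant factors of ∂_2 are all 1, so H_1 ≅ Z.
  H_2: rank ker ∂_2 − rank ∂_3 = (3 − 3) − 0 = 0, and there is no ∂_3, so H_2 ≅ 0.

As a check, the Euler characteristic is 10 − 11 + 3 = 2, which agrees with 3 − 1 + 0 = 2.

H_0 = Z^3,  H_1 = Z,  H_2 = 0.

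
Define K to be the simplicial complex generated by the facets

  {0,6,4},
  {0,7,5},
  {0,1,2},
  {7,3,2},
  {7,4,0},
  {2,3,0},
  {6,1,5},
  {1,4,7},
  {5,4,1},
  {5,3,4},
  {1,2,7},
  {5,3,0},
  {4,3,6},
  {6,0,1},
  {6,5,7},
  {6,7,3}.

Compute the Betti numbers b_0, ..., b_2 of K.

b_0 = 1, b_1 = 2, b_2 = 1.

Order the vertices as 0 < 1 < 2 < 3 < 4 < 5 < 6 < 7. Listing each simplex with vertices in this order, K has dimension 2 with simplices:

  0-simplices (8): [0], [1], [2], [3], [4], [5], [6], [7]
  1-simplices (24): (24 of them)
  2-simplices (16): [0,1,2], [0,1,6], [0,2,3], [0,3,5], [0,4,6], [0,4,7], [0,5,7], [1,2,7], [1,4,5], [1,4,7], [1,5,6], [2,3,7], [3,4,5], [3,4,6], [3,6,7], [5,6,7]

so the chain groups are C_0 ≅ Z^8, C_1 ≅ Z^24, C_2 ≅ Z^16.

Boundary ∂_1: C_1 → C_0 is given by ∂[p,q] = [q] − [p].
The resulting 8×24 matrix has rank 7, and its Smith normal form has invariant factors (1,1,1,1,1,1,1).

∂_2: C_2 → C_1 maps a triangle to the signed sum of its edges. For instance
  ∂[1,4,7] = [4,7] − [1,7] + [1,4],
  ∂[1,4,5] = [4,5] − [1,5] + [1,4].
The 24×16 boundary matrix has rank 15 and Smith normal form diag(1,1,1,1,1,1,1,1,1,1,1,1,1,1,1).

Reading off H_k = ker ∂_k / im ∂_{k+1}:

  H_0: rank C_0 − rank ∂_1 = 8 − 7 = 1, and the invariant factors of ∂_1 are all 1, so H_0 ≅ Z.
  H_1: rank ker ∂_1 − rank ∂_2 = (24 − 7) − 15 = 2, and the invariant factors of ∂_2 are all 1, so H_1 ≅ Z^2.
  H_2: rank ker ∂_2 − rank ∂_3 = (16 − 15) − 0 = 1, and there is no ∂_3, so H_2 ≅ Z.

As a check, the Euler characteristic is 8 − 24 + 16 = 0, which agrees with 1 − 2 + 1 = 0.

Hence the Betti numbers are b_0 = 1, b_1 = 2, b_2 = 1.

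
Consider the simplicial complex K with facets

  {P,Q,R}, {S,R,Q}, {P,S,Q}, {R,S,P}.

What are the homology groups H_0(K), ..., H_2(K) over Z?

H_0 = Z,  H_1 = 0,  H_2 = Z.

We work with the vertex ordering P < Q < R < S. The simplices of K, each written with vertices in increasing order, are:

  0-simplices (4): P, Q, R, S
  1-simplices (6): PQ, PR, PS, QR, QS, RS
  2-simplices (4): PQR, PQS, PRS, QRS

so the chain groups are C_0 ≅ Z^4, C_1 ≅ Z^6, C_2 ≅ Z^4.

The boundary map ∂_1: C_1 → C_0 sends each edge [p,q] (with p < q) to q − p.
The 4×6 boundary matrix has rank 3 and Smith normal form diag(1,1,1).

The boundary map ∂_2: C_2 → C_1 maps a triangle to the signed sum of its edges. For instance
  ∂PRS = RS − PS + PR,
  ∂PQR = QR − PR + PQ.
The resulting 6×4 matrix has rank 3, and its Smith normal form has invariant factors (1,1,1).

Reading off H_k = ker ∂_k / im ∂_{k+1}:

  H_0: rank C_0 − rank ∂_1 = 4 − 3 = 1, and the invariant factors of ∂_1 are all 1, so H_0 = Z.
  H_1: rank ker ∂_1 − rank ∂_2 = (6 − 3) − 3 = 0, and the invariant factors of ∂_2 are all 1, so H_1 = 0.
  H_2: rank ker ∂_2 − rank ∂_3 = (4 − 3) − 0 = 1, and there is no ∂_3, so H_2 = Z.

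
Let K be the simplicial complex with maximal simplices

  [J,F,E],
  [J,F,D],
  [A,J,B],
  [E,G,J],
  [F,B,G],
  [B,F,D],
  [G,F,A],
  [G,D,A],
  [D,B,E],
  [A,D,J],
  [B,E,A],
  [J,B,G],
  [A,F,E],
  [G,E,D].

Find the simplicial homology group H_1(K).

Take the total order A < B < D < E < F < G < J on the vertex set. Then K (dimension 2) consists of the simplices:

  0-simplices (7): A, B, D, E, F, G, J
  1-simplices (21): AB, AD, AE, AF, AG, AJ, BD, BE, BF, BG, BJ, DE, DF, DG, DJ, EF, EG, EJ, FG, FJ, GJ
  2-simplices (14): ABE, ABJ, ADG, ADJ, AEF, AFG, BDE, BDF, BFG, BGJ, DEG, DFJ, EFJ, EGJ

giving chain groups C_0 ≅ Z^7, C_1 ≅ Z^21, C_2 ≅ Z^14.

The boundary map ∂_1: C_1 → C_0 sends each edge [p,q] (with p < q) to q − p. For instance
  ∂BG = G − B.
This gives a 7×21 integer matrix of rank 6; reducing to Smith normal form yields diagonal entries (1,1,1,1,1,1).

The boundary map ∂_2: C_2 → C_1 maps a triangle to the signed sum of its edges. For instance
  ∂ABE = BE − AE + AB,
  ∂AFG = FG − AG + AF.
The resulting 21×14 matrix has rank 13, and its Smith normal form has invariant factors (1,1,1,1,1,1,1,1,1,1,1,1,1).

From H_k ≅ ker(∂_k) / im(∂_{k+1}) we obtain:

  H_1: rank ker ∂_1 − rank ∂_2 = (21 − 6) − 13 = 2, and the invariant factors of ∂_2 are all 1, so H_1 = Z^2.

(K is a triangulation of the torus T^2.)

H_1 ≅ Z^2.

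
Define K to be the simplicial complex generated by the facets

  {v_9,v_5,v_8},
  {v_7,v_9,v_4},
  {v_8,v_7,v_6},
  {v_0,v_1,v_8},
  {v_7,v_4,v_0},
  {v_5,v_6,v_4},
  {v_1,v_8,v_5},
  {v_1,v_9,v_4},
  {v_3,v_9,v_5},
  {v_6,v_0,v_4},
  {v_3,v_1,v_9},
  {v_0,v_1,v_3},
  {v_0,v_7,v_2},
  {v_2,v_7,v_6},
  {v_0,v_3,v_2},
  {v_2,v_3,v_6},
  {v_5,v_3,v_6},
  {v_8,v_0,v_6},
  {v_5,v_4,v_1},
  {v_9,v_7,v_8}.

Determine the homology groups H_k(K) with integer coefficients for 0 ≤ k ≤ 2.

We work with the vertex ordering v_0 < v_1 < v_2 < v_3 < v_4 < v_5 < v_6 < v_7 < v_8 < v_9. The simplices of K, each written with vertices in increasing order, are:

  0-simplices (10): [v_0], [v_1], [v_2], [v_3], [v_4], [v_5], [v_6], [v_7], [v_8], [v_9]
  1-simplices (30): (30 of them)
  2-simplices (20): (20 of them)

so the chain groups are C_0 ≅ Z^10, C_1 ≅ Z^30, C_2 ≅ Z^20.

∂_1: C_1 → C_0 maps an edge to its endpoints' difference, ∂[p,q] = q − p.
This gives a 10×30 integer matrix of rank 9; reducing to Smith normal form yields diagonal entries (1,1,1,1,1,1,1,1,1).

The boundary map ∂_2: C_2 → C_1 sends each 2-simplex [p,q,r] to [q,r] − [p,r] + [p,q]. For instance
  ∂[v_1,v_4,v_9] = [v_4,v_9] − [v_1,v_9] + [v_1,v_4],
  ∂[v_0,v_1,v_8] = [v_1,v_8] − [v_0,v_8] + [v_0,v_1].
The 30×20 boundary matrix has rank 20 and Smith normal form diag(1,1,1,1,1,1,1,1,1,1,1,1,1,1,1,1,1,1,1,2).

Computing H_k = (kernel of ∂_k) / (image of ∂_{k+1}):

  H_0: rank C_0 − rank ∂_1 = 10 − 9 = 1, and the invariant factors of ∂_1 are all 1, so H_0 ≅ Z.
  H_1: rank ker ∂_1 − rank ∂_2 = (30 − 9) − 20 = 1, and ∂_2 has invariant factor 2 > 1, so H_1 ≅ Z ⊕ Z_2.
  H_2: rank ker ∂_2 − rank ∂_3 = (20 − 20) − 0 = 0, and there is no ∂_3, so H_2 ≅ 0.

(K is a triangulation of the Klein bottle.)

H_0 = Z,  H_1 = Z ⊕ Z_2,  H_2 = 0.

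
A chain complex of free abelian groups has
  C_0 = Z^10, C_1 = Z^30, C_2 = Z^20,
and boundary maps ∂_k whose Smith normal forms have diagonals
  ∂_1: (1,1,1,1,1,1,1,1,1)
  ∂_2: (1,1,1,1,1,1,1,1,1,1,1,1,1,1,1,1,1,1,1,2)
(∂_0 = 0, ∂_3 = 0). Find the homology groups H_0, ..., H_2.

H_0 = Z,  H_1 = Z ⊕ Z/2,  H_2 = 0.

H_0: b_0 = 10 − 0 − 9 = 1; torsion from ∂_1 factors > 1: none. So H_0 = Z.
H_1: b_1 = 30 − 9 − 20 = 1; torsion from ∂_2 factors > 1: [2]. So H_1 = Z ⊕ Z/2.
H_2: b_2 = 20 − 20 − 0 = 0; torsion from ∂_3 factors > 1: none. So H_2 = 0.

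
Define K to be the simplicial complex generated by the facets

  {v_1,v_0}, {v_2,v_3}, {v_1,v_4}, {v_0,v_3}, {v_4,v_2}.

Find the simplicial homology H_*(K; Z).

H_0 ≅ Z,  H_1 ≅ Z.

Take the total order v_0 < v_1 < v_2 < v_3 < v_4 on the vertex set. Then K (dimension 1) consists of the simplices:

  0-simplices (5): [v_0], [v_1], [v_2], [v_3], [v_4]
  1-simplices (5): [v_0,v_1], [v_0,v_3], [v_1,v_4], [v_2,v_3], [v_2,v_4]

giving chain groups C_0 ≅ Z^5, C_1 ≅ Z^5.

∂_1: C_1 → C_0 is given by ∂[p,q] = [q] − [p].
The 5×5 boundary matrix has rank 4 and Smith normal form diag(1,1,1,1).

Reading off H_k = ker ∂_k / im ∂_{k+1}:

  H_0: rank C_0 − rank ∂_1 = 5 − 4 = 1, and the invariant factors of ∂_1 are all 1, so H_0 ≅ Z.
  H_1: rank ker ∂_1 − rank ∂_2 = (5 − 4) − 0 = 1, and there is no ∂_2, so H_1 ≅ Z.

As a check, the Euler characteristic is 5 − 5 = 0, which agrees with 1 − 1 = 0.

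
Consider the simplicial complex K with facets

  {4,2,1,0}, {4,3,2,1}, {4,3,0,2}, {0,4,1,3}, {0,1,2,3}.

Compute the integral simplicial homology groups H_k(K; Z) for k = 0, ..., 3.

Fix the vertex order 0 < 1 < 2 < 3 < 4 and write every simplex with vertices in increasing order. Then dim K = 3 and the simplices of K are:

  0-simplices (5): [0], [1], [2], [3], [4]
  1-simplices (10): [0,1], [0,2], [0,3], [0,4], [1,2], [1,3], [1,4], [2,3], [2,4], [3,4]
  2-simplices (10): [0,1,2], [0,1,3], [0,1,4], [0,2,3], [0,2,4], [0,3,4], [1,2,3], [1,2,4], [1,3,4], [2,3,4]
  3-simplices (5): [0,1,2,3], [0,1,2,4], [0,1,3,4], [0,2,3,4], [1,2,3,4]

giving chain groups C_0 ≅ Z^5, C_1 ≅ Z^10, C_2 ≅ Z^10, C_3 ≅ Z^5.

The boundary map ∂_1: C_1 → C_0 sends each edge [p,q] (with p < q) to q − p. For instance
  ∂[0,4] = [4] − [0].
The 5×10 boundary matrix has rank 4 and Smith normal form diag(1,1,1,1).

∂_2: C_2 → C_1 maps a triangle to the signed sum of its edges. For instance
  ∂[0,2,3] = [2,3] − [0,3] + [0,2],
  ∂[0,3,4] = [3,4] − [0,4] + [0,3].
The resulting 10×10 matrix has rank 6, and its Smith normal form has invariant factors (1,1,1,1,1,1).

Boundary ∂_3: C_3 → C_2 sends each 3-simplex σ to the alternating sum Σ_i (−1)^i (σ with its i-th vertex removed). For instance
  ∂[0,1,2,3] = [1,2,3] − [0,2,3] + [0,1,3] − [0,1,2],
  ∂[0,1,3,4] = [1,3,4] − [0,3,4] + [0,1,4] − [0,1,3].
As a 10×5 matrix over Z this has rank 4, with invariant factors (1,1,1,1).

Reading off H_k = ker ∂_k / im ∂_{k+1}:

  H_0: rank C_0 − rank ∂_1 = 5 − 4 = 1, and the invariant factors of ∂_1 are all 1, so H_0 ≅ Z.
  H_1: rank ker ∂_1 − rank ∂_2 = (10 − 4) − 6 = 0, and the invariant factors of ∂_2 are all 1, so H_1 ≅ 0.
  H_2: rank ker ∂_2 − rank ∂_3 = (10 − 6) − 4 = 0, and the invariant factors of ∂_3 are all 1, so H_2 ≅ 0.
  H_3: rank ker ∂_3 − rank ∂_4 = (5 − 4) − 0 = 1, and there is no ∂_4, so H_3 ≅ Z.

(K is a triangulation of the 3-sphere S^3.)

H_0 = Z,  H_1 = 0,  H_2 = 0,  H_3 = Z.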